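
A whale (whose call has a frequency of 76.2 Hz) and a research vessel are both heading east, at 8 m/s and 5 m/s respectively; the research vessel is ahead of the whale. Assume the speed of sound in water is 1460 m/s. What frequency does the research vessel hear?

76 Hz

The research vessel is ahead, so the whale is moving toward it while the research vessel is moving away from the whale.
Both move, so f' = f · (v − v_o)/(v − v_s).
f' = 76.2 × (1460 − 5)/(1460 − 8) = 76.2 × 1455/1452 ≈ 76 Hz.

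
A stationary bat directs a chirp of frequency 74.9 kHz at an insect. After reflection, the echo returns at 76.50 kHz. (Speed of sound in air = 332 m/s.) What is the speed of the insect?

Double Doppler shift off a moving reflector: f₂ = f₀ · (v + u)/(v − u) (u > 0 toward emitter).
Rearranging, u = v · (f₂ − f₀)/(f₂ + f₀) = 332 × 1.60/151.40 ≈ 3.5 m/s.
So the insect is moving at 3.5 m/s toward the emitter.

3.5 m/s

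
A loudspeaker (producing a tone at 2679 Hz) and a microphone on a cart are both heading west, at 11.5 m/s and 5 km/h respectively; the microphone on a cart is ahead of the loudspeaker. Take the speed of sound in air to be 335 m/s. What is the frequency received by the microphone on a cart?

5 km/h = 1.389 m/s.
The microphone on a cart is ahead, so the loudspeaker is moving toward it while the microphone on a cart is moving away from the loudspeaker.
Both move, so f' = f · (v − v_o)/(v − v_s).
f' = 2679 × (335 − 1.389)/(335 − 11.5) = 2679 × 333.61/323.5 ≈ 2763 Hz.

2763 Hz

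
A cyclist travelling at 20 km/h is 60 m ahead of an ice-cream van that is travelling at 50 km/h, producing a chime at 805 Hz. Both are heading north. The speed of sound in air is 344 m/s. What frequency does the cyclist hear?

825 Hz

50 km/h = 13.89 m/s; 20 km/h = 5.556 m/s.
The cyclist is ahead, so the ice-cream van is moving toward it while the cyclist is moving away from the ice-cream van.
With source approaching and observer receding, f' = f · (v − v_o)/(v − v_s).
f' = 805 × (344 − 5.556)/(344 − 13.89) = 805 × 338.44/330.11 ≈ 825 Hz.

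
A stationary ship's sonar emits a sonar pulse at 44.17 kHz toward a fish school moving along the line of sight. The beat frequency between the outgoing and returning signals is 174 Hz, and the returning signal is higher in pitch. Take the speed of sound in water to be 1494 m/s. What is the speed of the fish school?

2.94 m/s

Double Doppler shift off a moving reflector: f₂ = f₀ · (v + u)/(v − u) (u > 0 toward emitter).
Returning signal is higher, so f₂ = f₀ + Δf = 44170 + 174 = 44344 Hz.
Rearranging, u = v · (f₂ − f₀)/(f₂ + f₀) = 1494 × 174/88514 ≈ 2.94 m/s.
So the fish school is moving at 2.94 m/s toward the emitter.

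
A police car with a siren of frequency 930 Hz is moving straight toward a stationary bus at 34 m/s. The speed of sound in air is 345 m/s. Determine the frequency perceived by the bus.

Only the source moves, toward the listener, so f' = f · v/(v − v_s).
f' = 930 × 345/(345 − 34) = 930 × 345/311 ≈ 1032 Hz.

1032 Hz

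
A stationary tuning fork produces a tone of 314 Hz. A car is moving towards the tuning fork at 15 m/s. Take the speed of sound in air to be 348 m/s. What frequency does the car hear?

328 Hz

Only the observer moves, toward the source, so f' = f · (v + v_o)/v.
f' = 314 × (348 + 15)/348 = 314 × 363/348 ≈ 328 Hz.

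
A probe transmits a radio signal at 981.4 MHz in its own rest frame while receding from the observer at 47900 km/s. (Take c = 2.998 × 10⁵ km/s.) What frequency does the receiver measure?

β = v/c = 47900/299800 = 0.1598.
Relativistic Doppler for frequency: f' = f₀ · √((1 − β)/(1 + β)).
f' = 981.4 × √(0.8402/1.1598) = 981.4 × 0.85116 ≈ 835.3 MHz.

835.3 MHz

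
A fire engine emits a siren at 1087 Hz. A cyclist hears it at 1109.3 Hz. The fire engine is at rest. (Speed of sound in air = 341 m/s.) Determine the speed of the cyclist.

f' > f, so the cyclist is approaching.
f' = f · (v + v_o)/v ⇒ v_o = v · |f'/f − 1|.
v_o = 341 × |1109.3/1087 − 1| = 341 × 0.02052 ≈ 7.0 m/s.

7.0 m/s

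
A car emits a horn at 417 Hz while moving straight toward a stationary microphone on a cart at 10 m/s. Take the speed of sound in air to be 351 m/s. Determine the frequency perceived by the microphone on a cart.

429 Hz

Moving source, stationary observer: f' = f · v/(v − v_s) since the source is approaching.
f' = 417 × 351/(351 − 10) = 417 × 351/341 ≈ 429 Hz.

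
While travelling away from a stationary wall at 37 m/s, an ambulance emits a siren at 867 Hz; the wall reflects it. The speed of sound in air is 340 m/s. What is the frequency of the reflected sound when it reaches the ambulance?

The wall receives the sound from a moving source: f₁ = f₀ · v/(v + v_e) = 867 × 340/377 ≈ 782 Hz.
On the return leg the ambulance is a moving observer: f₂ = f₁ · (v − v_e)/v = 782 × 303/340 ≈ 697 Hz.

697 Hz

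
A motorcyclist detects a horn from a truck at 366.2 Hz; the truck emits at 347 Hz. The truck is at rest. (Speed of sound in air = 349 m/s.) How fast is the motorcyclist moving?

f' > f, so the motorcyclist is approaching.
f' = f · (v + v_o)/v ⇒ v_o = v · |f'/f − 1|.
v_o = 349 × |366.2/347 − 1| = 349 × 0.05533 ≈ 19.3 m/s.

19.3 m/s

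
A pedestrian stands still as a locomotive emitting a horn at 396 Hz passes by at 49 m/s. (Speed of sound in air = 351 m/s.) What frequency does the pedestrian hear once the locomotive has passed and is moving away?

Receding: f₂ = f · v/(v + v_s) = 396 × 351/400 ≈ 347 Hz.

347 Hz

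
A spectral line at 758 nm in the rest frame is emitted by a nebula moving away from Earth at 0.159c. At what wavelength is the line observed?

889.8 nm

Relativistic Doppler for wavelength: λ' = λ₀ · √((1 + β)/(1 − β)).
λ' = 758 × √(1.1590/0.8410) = 758 × 1.17393 ≈ 889.8 nm.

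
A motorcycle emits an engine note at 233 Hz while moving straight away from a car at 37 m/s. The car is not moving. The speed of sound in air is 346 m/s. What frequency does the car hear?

210 Hz

With the source moving away from a stationary observer, f' = f · v/(v + v_s).
f' = 233 × 346/(346 + 37) = 233 × 346/383 ≈ 210 Hz.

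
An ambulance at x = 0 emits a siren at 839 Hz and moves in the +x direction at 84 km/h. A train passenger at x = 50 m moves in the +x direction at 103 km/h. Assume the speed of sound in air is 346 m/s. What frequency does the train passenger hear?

825 Hz

84 km/h = 23.33 m/s; 103 km/h = 28.61 m/s.
The observer lies on the +x side, so the source is heading toward the observer and the observer is heading away from the source.
With source approaching and observer receding, f' = f · (v − v_o)/(v − v_s).
f' = 839 × (346 − 28.61)/(346 − 23.33) = 839 × 317.39/322.67 ≈ 825 Hz.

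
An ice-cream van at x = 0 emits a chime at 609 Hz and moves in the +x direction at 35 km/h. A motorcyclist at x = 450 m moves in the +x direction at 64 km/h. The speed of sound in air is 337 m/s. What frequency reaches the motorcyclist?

594 Hz

35 km/h = 9.722 m/s; 64 km/h = 17.78 m/s.
The observer lies on the +x side, so the source is heading toward the observer and the observer is heading away from the source.
With source approaching and observer receding, f' = f · (v − v_o)/(v − v_s).
f' = 609 × (337 − 17.78)/(337 − 9.722) = 609 × 319.22/327.28 ≈ 594 Hz.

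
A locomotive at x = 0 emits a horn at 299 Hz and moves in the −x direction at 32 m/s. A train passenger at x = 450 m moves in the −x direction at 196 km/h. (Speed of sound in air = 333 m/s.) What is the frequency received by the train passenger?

317 Hz

196 km/h = 54.44 m/s.
The observer lies on the +x side, so the source is heading away from the observer and the observer is heading toward the source.
With source receding and observer approaching, f' = f · (v + v_o)/(v + v_s).
f' = 299 × (333 + 54.44)/(333 + 32) = 299 × 387.44/365 ≈ 317 Hz.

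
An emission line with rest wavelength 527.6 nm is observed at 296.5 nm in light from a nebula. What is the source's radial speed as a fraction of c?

0.520c

λ'/λ₀ = 0.5620 < 1 (blueshift), so the source is approaching.
λ'/λ₀ = √((1 − β)/(1 + β)) for an approaching source ⇒ β = (1 − r²)/(1 + r²) with r = λ'/λ₀.
β = (1 − 0.3158)/(1 + 0.3158) ≈ 0.520.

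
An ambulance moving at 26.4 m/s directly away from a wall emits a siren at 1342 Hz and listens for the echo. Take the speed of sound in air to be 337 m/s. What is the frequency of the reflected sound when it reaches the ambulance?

1147 Hz

The wall receives the sound from a moving source: f₁ = f₀ · v/(v + v_e) = 1342 × 337/363.4 ≈ 1245 Hz.
On the return leg the ambulance is a moving observer: f₂ = f₁ · (v − v_e)/v = 1245 × 310.6/337 ≈ 1147 Hz.
Equivalently f₂ = f₀ · (v − v_e)/(v + v_e).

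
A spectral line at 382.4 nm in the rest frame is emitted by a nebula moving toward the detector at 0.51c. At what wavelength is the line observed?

Relativistic Doppler for wavelength: λ' = λ₀ · √((1 − β)/(1 + β)).
λ' = 382.4 × √(0.4900/1.5100) = 382.4 × 0.56965 ≈ 217.8 nm.

217.8 nm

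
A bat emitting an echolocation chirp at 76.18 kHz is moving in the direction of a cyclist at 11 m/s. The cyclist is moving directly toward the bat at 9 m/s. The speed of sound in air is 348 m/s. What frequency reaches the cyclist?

80.7 kHz

With source approaching and observer approaching, f' = f · (v + v_o)/(v − v_s).
f' = 76.18 × (348 + 9)/(348 − 11) = 76.18 × 357/337 ≈ 80.7 kHz.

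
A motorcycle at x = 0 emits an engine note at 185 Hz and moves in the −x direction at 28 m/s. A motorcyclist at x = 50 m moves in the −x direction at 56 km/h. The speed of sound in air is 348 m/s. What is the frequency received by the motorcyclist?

179 Hz

56 km/h = 15.56 m/s.
The observer lies on the +x side, so the source is heading away from the observer and the observer is heading toward the source.
With source receding and observer approaching, f' = f · (v + v_o)/(v + v_s).
f' = 185 × (348 + 15.56)/(348 + 28) = 185 × 363.56/376 ≈ 179 Hz.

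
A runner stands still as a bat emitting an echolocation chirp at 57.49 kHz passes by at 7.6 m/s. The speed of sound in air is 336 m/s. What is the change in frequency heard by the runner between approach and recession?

2.60 kHz

Approaching: f₁ = f · v/(v − v_s) = 57.49 × 336/328.4 ≈ 58.82 kHz.
Receding: f₂ = f · v/(v + v_s) = 57.49 × 336/343.6 ≈ 56.22 kHz.
Drop: f₁ − f₂ = 2f·v·v_s/(v² − v_s²) = 2 × 57.49 × 336 × 7.6/(336² − 7.6²) ≈ 2.60 kHz.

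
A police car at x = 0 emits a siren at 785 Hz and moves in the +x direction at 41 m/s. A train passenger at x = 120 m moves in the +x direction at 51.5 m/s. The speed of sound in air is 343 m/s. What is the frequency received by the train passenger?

The observer lies on the +x side, so the source is heading toward the observer and the observer is heading away from the source.
Both move, so f' = f · (v − v_o)/(v − v_s).
f' = 785 × (343 − 51.5)/(343 − 41) = 785 × 291.5/302 ≈ 758 Hz.

758 Hz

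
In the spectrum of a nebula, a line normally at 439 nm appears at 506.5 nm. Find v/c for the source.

0.142

λ'/λ₀ = 1.1538 > 1 (redshift), so the source is receding.
λ'/λ₀ = √((1 + β)/(1 − β)) for a receding source ⇒ β = (r² − 1)/(r² + 1) with r = λ'/λ₀.
β = (1.3312 − 1)/(1.3312 + 1) ≈ 0.142.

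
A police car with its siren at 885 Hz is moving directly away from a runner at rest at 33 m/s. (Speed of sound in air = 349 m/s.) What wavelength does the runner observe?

With the source moving away from a stationary observer, f' = f · v/(v + v_s).
f' = 885 × 349/(349 + 33) ≈ 809 Hz.
λ' = v/f' = 349/808.547 ≈ 43.2 cm.

43.2 cm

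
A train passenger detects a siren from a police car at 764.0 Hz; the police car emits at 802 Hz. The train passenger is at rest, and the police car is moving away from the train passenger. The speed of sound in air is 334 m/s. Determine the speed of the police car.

16.6 m/s

f' = f · v/(v + v_s) ⇒ v_s = v · |1 − f/f'|.
v_s = 334 × |1 − 802/764.0| = 334 × 0.04974 ≈ 16.6 m/s.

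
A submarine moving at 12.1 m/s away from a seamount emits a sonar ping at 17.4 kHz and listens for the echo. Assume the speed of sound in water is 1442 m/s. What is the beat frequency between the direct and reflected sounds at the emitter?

The seamount receives the sound from a moving source: f₁ = f₀ · v/(v + v_e) = 17.4 × 1442/1454.1 ≈ 17.255 kHz.
On the return leg the submarine is a moving observer: f₂ = f₁ · (v − v_e)/v = 17.255 × 1429.9/1442 ≈ 17.110 kHz.
Beat against the emitted tone (with f₀ = 17400 Hz): |f₂ − f₀| = 2v_e·f₀/(v + v_e) = 2 × 12.1 × 17400/1454.1 ≈ 290 Hz.

290 Hz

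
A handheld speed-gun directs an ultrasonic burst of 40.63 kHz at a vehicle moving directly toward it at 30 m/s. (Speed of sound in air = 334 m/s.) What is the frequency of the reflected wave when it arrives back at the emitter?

The vehicle first receives the wave as a moving observer: f₁ = f₀ · (v + u)/v = 40.63 × (334 + 30)/334 ≈ 44.3 kHz.
On reflection it acts as a source moving toward the stationary detector: f₂ = f₁ · v/(v − u) = 44.3 × 334/304 ≈ 48.6 kHz.

48.6 kHz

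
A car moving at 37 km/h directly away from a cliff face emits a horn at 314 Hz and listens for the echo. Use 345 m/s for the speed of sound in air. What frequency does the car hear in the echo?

296 Hz

37 km/h = 10.28 m/s.
The cliff face receives the sound from a moving source: f₁ = f₀ · v/(v + v_e) = 314 × 345/355.28 ≈ 305 Hz.
On the return leg the car is a moving observer: f₂ = f₁ · (v − v_e)/v = 305 × 334.72/345 ≈ 296 Hz.
Equivalently f₂ = f₀ · (v − v_e)/(v + v_e).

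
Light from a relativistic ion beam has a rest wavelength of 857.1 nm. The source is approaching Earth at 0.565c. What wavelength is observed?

Relativistic Doppler for wavelength: λ' = λ₀ · √((1 − β)/(1 + β)).
λ' = 857.1 × √(0.4350/1.5650) = 857.1 × 0.52721 ≈ 451.9 nm.

451.9 nm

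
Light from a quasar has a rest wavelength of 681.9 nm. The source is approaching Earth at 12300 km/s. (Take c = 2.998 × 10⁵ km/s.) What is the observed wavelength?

β = v/c = 12300/299800 = 0.0410.
Relativistic Doppler for wavelength: λ' = λ₀ · √((1 − β)/(1 + β)).
λ' = 681.9 × √(0.9590/1.0410) = 681.9 × 0.95978 ≈ 654.5 nm.

654.5 nm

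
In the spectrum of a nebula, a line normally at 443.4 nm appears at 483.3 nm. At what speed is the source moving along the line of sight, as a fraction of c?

λ'/λ₀ = 1.0900 > 1 (redshift), so the source is receding.
λ'/λ₀ = √((1 + β)/(1 − β)) for a receding source ⇒ β = (r² − 1)/(r² + 1) with r = λ'/λ₀.
β = (1.1881 − 1)/(1.1881 + 1) ≈ 0.086.

0.086c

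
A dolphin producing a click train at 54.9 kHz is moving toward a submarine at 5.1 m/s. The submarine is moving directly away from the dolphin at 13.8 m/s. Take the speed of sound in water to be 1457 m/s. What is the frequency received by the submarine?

With source approaching and observer receding, f' = f · (v − v_o)/(v − v_s).
f' = 54.9 × (1457 − 13.8)/(1457 − 5.1) = 54.9 × 1443.2/1451.9 ≈ 54.6 kHz.

54.6 kHz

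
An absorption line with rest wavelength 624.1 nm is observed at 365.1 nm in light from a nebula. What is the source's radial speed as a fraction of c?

0.490

λ'/λ₀ = 0.5850 < 1 (blueshift), so the source is approaching.
λ'/λ₀ = √((1 − β)/(1 + β)) for an approaching source ⇒ β = (1 − r²)/(1 + r²) with r = λ'/λ₀.
β = (1 − 0.3422)/(1 + 0.3422) ≈ 0.490.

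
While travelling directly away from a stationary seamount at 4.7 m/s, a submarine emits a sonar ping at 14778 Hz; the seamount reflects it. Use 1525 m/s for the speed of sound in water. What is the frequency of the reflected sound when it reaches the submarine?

14687 Hz

The seamount receives the sound from a moving source: f₁ = f₀ · v/(v + v_e) = 14778 × 1525/1529.7 ≈ 14733 Hz.
On the return leg the submarine is a moving observer: f₂ = f₁ · (v − v_e)/v = 14733 × 1520.3/1525 ≈ 14687 Hz.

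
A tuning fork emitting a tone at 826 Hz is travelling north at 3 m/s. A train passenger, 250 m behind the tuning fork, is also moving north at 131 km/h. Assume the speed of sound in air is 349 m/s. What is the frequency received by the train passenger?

131 km/h = 36.39 m/s.
The train passenger is behind, so the tuning fork is moving away from it while the train passenger is moving toward the tuning fork.
Both move, so f' = f · (v + v_o)/(v + v_s).
f' = 826 × (349 + 36.39)/(349 + 3) = 826 × 385.39/352 ≈ 904 Hz.

904 Hz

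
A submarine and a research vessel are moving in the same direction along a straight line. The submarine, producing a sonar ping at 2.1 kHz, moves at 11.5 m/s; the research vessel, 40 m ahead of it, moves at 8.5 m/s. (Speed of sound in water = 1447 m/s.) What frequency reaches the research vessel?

The research vessel is ahead, so the submarine is moving toward it while the research vessel is moving away from the submarine.
With source approaching and observer receding, f' = f · (v − v_o)/(v − v_s).
f' = 2.1 × (1447 − 8.5)/(1447 − 11.5) = 2.1 × 1438.5/1435.5 ≈ 2.10 kHz.

2.10 kHz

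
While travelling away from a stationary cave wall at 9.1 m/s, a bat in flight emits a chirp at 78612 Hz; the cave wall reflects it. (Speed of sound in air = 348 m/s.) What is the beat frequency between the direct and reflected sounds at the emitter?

4007 Hz

The cave wall receives the sound from a moving source: f₁ = f₀ · v/(v + v_e) = 78612 × 348/357.1 ≈ 76609 Hz.
On the return leg the bat in flight is a moving observer: f₂ = f₁ · (v − v_e)/v = 76609 × 338.9/348 ≈ 74605 Hz.
Equivalently f₂ = f₀ · (v − v_e)/(v + v_e).
Beat against the emitted tone: |f₂ − f₀| = 2v_e·f₀/(v + v_e) = 2 × 9.1 × 78612/357.1 ≈ 4007 Hz.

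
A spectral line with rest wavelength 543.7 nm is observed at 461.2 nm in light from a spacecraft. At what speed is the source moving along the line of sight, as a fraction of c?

λ'/λ₀ = 0.8483 < 1 (blueshift), so the source is approaching.
λ'/λ₀ = √((1 − β)/(1 + β)) for an approaching source ⇒ β = (1 − r²)/(1 + r²) with r = λ'/λ₀.
β = (1 − 0.7195)/(1 + 0.7195) ≈ 0.163.

0.163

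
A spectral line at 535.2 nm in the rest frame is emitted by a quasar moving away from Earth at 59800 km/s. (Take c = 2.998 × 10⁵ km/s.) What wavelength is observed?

655.1 nm

β = v/c = 59800/299800 = 0.1995.
Relativistic Doppler for wavelength: λ' = λ₀ · √((1 + β)/(1 − β)).
λ' = 535.2 × √(1.1995/0.8005) = 535.2 × 1.22406 ≈ 655.1 nm.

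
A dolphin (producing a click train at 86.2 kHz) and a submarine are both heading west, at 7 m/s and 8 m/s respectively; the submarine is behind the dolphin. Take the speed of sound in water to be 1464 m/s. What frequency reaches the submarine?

The submarine is behind, so the dolphin is moving away from it while the submarine is moving toward the dolphin.
Both move, so f' = f · (v + v_o)/(v + v_s).
f' = 86.2 × (1464 + 8)/(1464 + 7) = 86.2 × 1472/1471 ≈ 86.3 kHz.

86.3 kHz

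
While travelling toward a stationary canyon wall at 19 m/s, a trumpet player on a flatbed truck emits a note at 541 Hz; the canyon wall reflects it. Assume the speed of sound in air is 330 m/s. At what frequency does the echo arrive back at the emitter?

The canyon wall receives the sound from a moving source: f₁ = f₀ · v/(v − v_e) = 541 × 330/311 ≈ 574 Hz.
On the return leg the trumpet player on a flatbed truck is a moving observer: f₂ = f₁ · (v + v_e)/v = 574 × 349/330 ≈ 607 Hz.
Equivalently f₂ = f₀ · (v + v_e)/(v − v_e).

607 Hz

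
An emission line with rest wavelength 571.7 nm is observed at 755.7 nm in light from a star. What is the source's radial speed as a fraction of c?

0.272

λ'/λ₀ = 1.3218 > 1 (redshift), so the source is receding.
λ'/λ₀ = √((1 + β)/(1 − β)) for a receding source ⇒ β = (r² − 1)/(r² + 1) with r = λ'/λ₀.
β = (1.7473 − 1)/(1.7473 + 1) ≈ 0.272.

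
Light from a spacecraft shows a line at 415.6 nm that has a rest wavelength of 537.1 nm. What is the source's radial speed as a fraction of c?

0.251

λ'/λ₀ = 0.7738 < 1 (blueshift), so the source is approaching.
λ'/λ₀ = √((1 − β)/(1 + β)) for an approaching source ⇒ β = (1 − r²)/(1 + r²) with r = λ'/λ₀.
β = (1 − 0.5987)/(1 + 0.5987) ≈ 0.251.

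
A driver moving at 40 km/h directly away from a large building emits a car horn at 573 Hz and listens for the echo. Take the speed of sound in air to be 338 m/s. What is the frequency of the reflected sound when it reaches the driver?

537 Hz

40 km/h = 11.11 m/s.
The large building receives the sound from a moving source: f₁ = f₀ · v/(v + v_e) = 573 × 338/349.11 ≈ 555 Hz.
On the return leg the driver is a moving observer: f₂ = f₁ · (v − v_e)/v = 555 × 326.89/338 ≈ 537 Hz.
Equivalently f₂ = f₀ · (v − v_e)/(v + v_e).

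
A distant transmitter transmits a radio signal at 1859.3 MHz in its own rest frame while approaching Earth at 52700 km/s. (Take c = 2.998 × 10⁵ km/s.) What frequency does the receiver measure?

β = v/c = 52700/299800 = 0.1758.
Relativistic Doppler for frequency: f' = f₀ · √((1 + β)/(1 − β)).
f' = 1859.3 × √(1.1758/0.8242) = 1859.3 × 1.19438 ≈ 2220.7 MHz.

2220.7 MHz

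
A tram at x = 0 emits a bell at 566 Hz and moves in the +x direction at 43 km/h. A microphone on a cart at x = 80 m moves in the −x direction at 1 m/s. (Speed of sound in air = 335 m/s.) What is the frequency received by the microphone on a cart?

589 Hz

43 km/h = 11.94 m/s.
The observer lies on the +x side, so the source is heading toward the observer and the observer is heading toward the source.
General Doppler shift: f' = f · (v + v_o)/(v − v_s).
f' = 566 × (335 + 1)/(335 − 11.94) = 566 × 336/323.06 ≈ 589 Hz.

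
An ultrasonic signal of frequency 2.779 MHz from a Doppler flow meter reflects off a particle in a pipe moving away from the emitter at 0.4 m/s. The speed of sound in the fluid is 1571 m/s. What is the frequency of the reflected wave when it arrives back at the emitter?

2.778 MHz

The particle in a pipe first receives the wave as a moving observer: f₁ = f₀ · (v − u)/v = 2.779 × (1571 − 0.4)/1571 ≈ 2.778 MHz.
The reflection then acts as a moving source: f₂ = f₁ · v/(v + u) ≈ 2.778 MHz.
Equivalently f₂ = f₀ · (v − u)/(v + u).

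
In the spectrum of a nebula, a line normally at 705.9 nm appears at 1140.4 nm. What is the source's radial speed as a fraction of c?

0.446c

λ'/λ₀ = 1.6155 > 1 (redshift), so the source is receding.
λ'/λ₀ = √((1 + β)/(1 − β)) for a receding source ⇒ β = (r² − 1)/(r² + 1) with r = λ'/λ₀.
β = (2.6099 − 1)/(2.6099 + 1) ≈ 0.446.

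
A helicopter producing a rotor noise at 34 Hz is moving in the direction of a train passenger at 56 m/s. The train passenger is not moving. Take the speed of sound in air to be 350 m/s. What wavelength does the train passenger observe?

8.65 m

With the source moving toward a stationary observer, f' = f · v/(v − v_s).
f' = 34 × 350/(350 − 56) ≈ 40.5 Hz.
λ' = v/f' = 350/40.4762 ≈ 8.65 m.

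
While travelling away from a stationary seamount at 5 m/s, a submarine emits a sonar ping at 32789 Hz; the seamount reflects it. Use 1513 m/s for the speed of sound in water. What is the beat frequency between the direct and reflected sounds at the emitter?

The seamount receives the sound from a moving source: f₁ = f₀ · v/(v + v_e) = 32789 × 1513/1518 ≈ 32681 Hz.
On the return leg the submarine is a moving observer: f₂ = f₁ · (v − v_e)/v = 32681 × 1508/1513 ≈ 32573 Hz.
Equivalently f₂ = f₀ · (v − v_e)/(v + v_e).
Beat against the emitted tone: |f₂ − f₀| = 2v_e·f₀/(v + v_e) = 2 × 5 × 32789/1518 ≈ 216 Hz.

216 Hz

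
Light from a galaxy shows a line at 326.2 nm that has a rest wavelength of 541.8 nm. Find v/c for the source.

0.468c

λ'/λ₀ = 0.6021 < 1 (blueshift), so the source is approaching.
λ'/λ₀ = √((1 − β)/(1 + β)) for an approaching source ⇒ β = (1 − r²)/(1 + r²) with r = λ'/λ₀.
β = (1 − 0.3625)/(1 + 0.3625) ≈ 0.468.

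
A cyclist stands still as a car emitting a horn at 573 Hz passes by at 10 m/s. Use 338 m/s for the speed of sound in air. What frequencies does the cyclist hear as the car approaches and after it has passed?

590 Hz approaching; 557 Hz receding

Approaching: f₁ = f · v/(v − v_s) = 573 × 338/328 ≈ 590 Hz.
Receding: f₂ = f · v/(v + v_s) = 573 × 338/348 ≈ 557 Hz.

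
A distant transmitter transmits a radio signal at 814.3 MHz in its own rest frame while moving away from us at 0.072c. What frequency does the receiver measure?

757.6 MHz

Relativistic Doppler for frequency: f' = f₀ · √((1 − β)/(1 + β)).
f' = 814.3 × √(0.9280/1.0720) = 814.3 × 0.93041 ≈ 757.6 MHz.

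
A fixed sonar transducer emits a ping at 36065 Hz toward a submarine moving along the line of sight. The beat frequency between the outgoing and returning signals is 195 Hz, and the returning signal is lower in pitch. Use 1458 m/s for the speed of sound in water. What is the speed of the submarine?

4.0 m/s

Double Doppler shift off a moving reflector: f₂ = f₀ · (v + u)/(v − u) (u > 0 toward emitter).
Returning signal is lower, so f₂ = f₀ − Δf = 36065 − 195 = 35870 Hz.
Rearranging, u = v · (f₂ − f₀)/(f₂ + f₀) = 1458 × -195/71935 ≈ -4.0 m/s.
So the submarine is moving at 4.0 m/s away from the emitter.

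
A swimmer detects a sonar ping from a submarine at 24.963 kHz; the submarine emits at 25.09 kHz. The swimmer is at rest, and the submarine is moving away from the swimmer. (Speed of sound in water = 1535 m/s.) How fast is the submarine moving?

f' = f · v/(v + v_s) ⇒ v_s = v · |1 − f/f'|.
v_s = 1535 × |1 − 25.09/24.963| = 1535 × 0.005088 ≈ 7.8 m/s.

7.8 m/s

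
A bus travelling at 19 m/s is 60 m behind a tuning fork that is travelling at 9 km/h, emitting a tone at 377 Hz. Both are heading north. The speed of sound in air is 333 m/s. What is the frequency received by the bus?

396 Hz

9 km/h = 2.5 m/s.
The bus is behind, so the tuning fork is moving away from it while the bus is moving toward the tuning fork.
Both move, so f' = f · (v + v_o)/(v + v_s).
f' = 377 × (333 + 19)/(333 + 2.5) = 377 × 352/335.5 ≈ 396 Hz.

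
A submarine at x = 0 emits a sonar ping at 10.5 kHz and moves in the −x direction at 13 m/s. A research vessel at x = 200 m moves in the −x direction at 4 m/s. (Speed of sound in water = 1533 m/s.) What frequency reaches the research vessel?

The observer lies on the +x side, so the source is heading away from the observer and the observer is heading toward the source.
Both move, so f' = f · (v + v_o)/(v + v_s).
f' = 10.5 × (1533 + 4)/(1533 + 13) = 10.5 × 1537/1546 ≈ 10.44 kHz.

10.44 kHz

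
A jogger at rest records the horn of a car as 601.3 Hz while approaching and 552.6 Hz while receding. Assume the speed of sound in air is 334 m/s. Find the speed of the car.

f₁/f₂ = (v + v_s)/(v − v_s), so v_s = v · (f₁ − f₂)/(f₁ + f₂).
v_s = 334 × (601.3 − 552.6)/(601.3 + 552.6) = 334 × 48.7/1153.9 ≈ 14.1 m/s.

14.1 m/s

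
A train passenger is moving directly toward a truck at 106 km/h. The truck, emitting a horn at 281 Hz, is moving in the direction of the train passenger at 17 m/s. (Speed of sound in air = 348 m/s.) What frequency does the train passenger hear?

106 km/h = 29.44 m/s.
With source approaching and observer approaching, f' = f · (v + v_o)/(v − v_s).
f' = 281 × (348 + 29.44)/(348 − 17) = 281 × 377.44/331 ≈ 320 Hz.

320 Hz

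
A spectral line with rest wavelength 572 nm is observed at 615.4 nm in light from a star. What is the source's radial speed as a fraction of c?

λ'/λ₀ = 1.0759 > 1 (redshift), so the source is receding.
λ'/λ₀ = √((1 + β)/(1 − β)) for a receding source ⇒ β = (r² − 1)/(r² + 1) with r = λ'/λ₀.
β = (1.1575 − 1)/(1.1575 + 1) ≈ 0.073.

0.073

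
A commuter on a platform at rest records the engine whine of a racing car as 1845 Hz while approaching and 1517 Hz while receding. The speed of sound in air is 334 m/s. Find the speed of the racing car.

f₁/f₂ = (v + v_s)/(v − v_s), so v_s = v · (f₁ − f₂)/(f₁ + f₂).
v_s = 334 × (1845 − 1517)/(1845 + 1517) = 334 × 328/3362 ≈ 33 m/s.

33 m/s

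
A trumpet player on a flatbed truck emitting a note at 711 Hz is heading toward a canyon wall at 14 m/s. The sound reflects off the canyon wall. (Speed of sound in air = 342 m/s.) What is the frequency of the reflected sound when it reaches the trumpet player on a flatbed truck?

772 Hz

The canyon wall receives the sound from a moving source: f₁ = f₀ · v/(v − v_e) = 711 × 342/328 ≈ 741 Hz.
On the return leg the trumpet player on a flatbed truck is a moving observer: f₂ = f₁ · (v + v_e)/v = 741 × 356/342 ≈ 772 Hz.
Equivalently f₂ = f₀ · (v + v_e)/(v − v_e).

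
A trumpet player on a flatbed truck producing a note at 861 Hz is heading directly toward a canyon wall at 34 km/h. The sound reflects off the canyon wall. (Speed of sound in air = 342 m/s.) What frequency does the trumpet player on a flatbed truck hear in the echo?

910 Hz

34 km/h = 9.444 m/s.
The canyon wall receives the sound from a moving source: f₁ = f₀ · v/(v − v_e) = 861 × 342/332.56 ≈ 885 Hz.
On the return leg the trumpet player on a flatbed truck is a moving observer: f₂ = f₁ · (v + v_e)/v = 885 × 351.44/342 ≈ 910 Hz.
Equivalently f₂ = f₀ · (v + v_e)/(v − v_e).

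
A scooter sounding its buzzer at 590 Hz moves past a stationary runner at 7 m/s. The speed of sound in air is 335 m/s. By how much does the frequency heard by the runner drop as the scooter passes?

24.7 Hz

Approaching: f₁ = f · v/(v − v_s) = 590 × 335/328 ≈ 602.6 Hz.
Receding: f₂ = f · v/(v + v_s) = 590 × 335/342 ≈ 577.9 Hz.
Drop: f₁ − f₂ = 2f·v·v_s/(v² − v_s²) = 2 × 590 × 335 × 7/(335² − 7²) ≈ 24.7 Hz.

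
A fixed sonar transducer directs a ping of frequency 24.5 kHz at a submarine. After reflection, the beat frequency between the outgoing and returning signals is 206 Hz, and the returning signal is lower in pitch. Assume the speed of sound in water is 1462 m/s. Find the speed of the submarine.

Double Doppler shift off a moving reflector: f₂ = f₀ · (v + u)/(v − u) (u > 0 toward emitter).
Returning signal is lower, so f₂ = f₀ − Δf = 24500 − 206 = 24294 Hz.
Rearranging, u = v · (f₂ − f₀)/(f₂ + f₀) = 1462 × -206/48794 ≈ -6.2 m/s.
So the submarine is moving at 6.2 m/s away from the emitter.

6.2 m/s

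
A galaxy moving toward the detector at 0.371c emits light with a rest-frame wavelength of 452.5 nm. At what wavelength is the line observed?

Relativistic Doppler for wavelength: λ' = λ₀ · √((1 − β)/(1 + β)).
λ' = 452.5 × √(0.6290/1.3710) = 452.5 × 0.67734 ≈ 306.5 nm.

306.5 nm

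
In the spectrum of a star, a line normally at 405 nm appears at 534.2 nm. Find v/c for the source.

0.270c

λ'/λ₀ = 1.3190 > 1 (redshift), so the source is receding.
λ'/λ₀ = √((1 + β)/(1 − β)) for a receding source ⇒ β = (r² − 1)/(r² + 1) with r = λ'/λ₀.
β = (1.7398 − 1)/(1.7398 + 1) ≈ 0.270.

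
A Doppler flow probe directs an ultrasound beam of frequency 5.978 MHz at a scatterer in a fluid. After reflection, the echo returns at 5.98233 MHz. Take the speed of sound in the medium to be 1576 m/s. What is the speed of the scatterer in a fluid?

Double Doppler shift off a moving reflector: f₂ = f₀ · (v + u)/(v − u) (u > 0 toward emitter).
Rearranging, u = v · (f₂ − f₀)/(f₂ + f₀) = 1576 × 0.00433/11.96033 ≈ 0.57 m/s.
So the scatterer in a fluid is moving at 0.57 m/s toward the emitter.

0.57 m/s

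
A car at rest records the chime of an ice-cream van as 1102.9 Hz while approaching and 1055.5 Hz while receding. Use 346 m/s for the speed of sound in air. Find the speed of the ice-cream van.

f₁/f₂ = (v + v_s)/(v − v_s), so v_s = v · (f₁ − f₂)/(f₁ + f₂).
v_s = 346 × (1102.9 − 1055.5)/(1102.9 + 1055.5) = 346 × 47.4/2158.4 ≈ 7.6 m/s.

7.6 m/s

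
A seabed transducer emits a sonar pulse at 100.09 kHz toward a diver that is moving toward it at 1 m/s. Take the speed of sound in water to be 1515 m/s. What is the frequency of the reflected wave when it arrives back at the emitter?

100.2 kHz

At the diver (a moving observer), f₁ = f₀ · (v + u)/v = 100.09 × 1516/1515 ≈ 100.2 kHz.
On reflection it acts as a source moving toward the stationary detector: f₂ = f₁ · v/(v − u) = 100.2 × 1515/1514 ≈ 100.2 kHz.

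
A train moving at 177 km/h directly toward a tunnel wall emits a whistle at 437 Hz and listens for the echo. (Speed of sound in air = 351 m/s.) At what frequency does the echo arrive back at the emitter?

579 Hz

177 km/h = 49.17 m/s.
The tunnel wall receives the sound from a moving source: f₁ = f₀ · v/(v − v_e) = 437 × 351/301.83 ≈ 508 Hz.
On the return leg the train is a moving observer: f₂ = f₁ · (v + v_e)/v = 508 × 400.17/351 ≈ 579 Hz.
Equivalently f₂ = f₀ · (v + v_e)/(v − v_e).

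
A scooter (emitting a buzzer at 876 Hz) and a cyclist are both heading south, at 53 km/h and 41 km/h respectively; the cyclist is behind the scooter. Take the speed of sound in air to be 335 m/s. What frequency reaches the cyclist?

868 Hz

53 km/h = 14.72 m/s; 41 km/h = 11.39 m/s.
The cyclist is behind, so the scooter is moving away from it while the cyclist is moving toward the scooter.
With source receding and observer approaching, f' = f · (v + v_o)/(v + v_s).
f' = 876 × (335 + 11.39)/(335 + 14.72) = 876 × 346.39/349.72 ≈ 868 Hz.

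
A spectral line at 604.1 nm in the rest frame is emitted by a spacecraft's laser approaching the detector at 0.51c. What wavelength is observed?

Relativistic Doppler for wavelength: λ' = λ₀ · √((1 − β)/(1 + β)).
λ' = 604.1 × √(0.4900/1.5100) = 604.1 × 0.56965 ≈ 344.1 nm.

344.1 nm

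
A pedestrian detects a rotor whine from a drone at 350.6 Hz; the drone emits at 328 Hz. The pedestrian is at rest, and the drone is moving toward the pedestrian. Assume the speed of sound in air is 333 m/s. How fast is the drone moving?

21.5 m/s

f' = f · v/(v − v_s) ⇒ v_s = v · |1 − f/f'|.
v_s = 333 × |1 − 328/350.6| = 333 × 0.06446 ≈ 21.5 m/s.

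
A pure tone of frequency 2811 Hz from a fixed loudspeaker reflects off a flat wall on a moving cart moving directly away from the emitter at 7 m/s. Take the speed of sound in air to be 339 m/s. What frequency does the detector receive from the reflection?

2697 Hz

At the flat wall on a moving cart (a moving observer), f₁ = f₀ · (v − u)/v = 2811 × 332/339 ≈ 2753 Hz.
On reflection it acts as a source moving away from the stationary detector: f₂ = f₁ · v/(v + u) = 2753 × 339/346 ≈ 2697 Hz.
Equivalently f₂ = f₀ · (v − u)/(v + u).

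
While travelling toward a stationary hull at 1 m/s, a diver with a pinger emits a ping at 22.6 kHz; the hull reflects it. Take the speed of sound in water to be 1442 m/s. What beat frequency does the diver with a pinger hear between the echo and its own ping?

31.4 Hz

The hull receives the sound from a moving source: f₁ = f₀ · v/(v − v_e) = 22.6 × 1442/1441 ≈ 22.6157 kHz.
On the return leg the diver with a pinger is a moving observer: f₂ = f₁ · (v + v_e)/v = 22.6157 × 1443/1442 ≈ 22.6314 kHz.
Equivalently f₂ = f₀ · (v + v_e)/(v − v_e).
Beat against the emitted tone (with f₀ = 22600 Hz): |f₂ − f₀| = 2v_e·f₀/(v − v_e) = 2 × 1 × 22600/1441 ≈ 31.4 Hz.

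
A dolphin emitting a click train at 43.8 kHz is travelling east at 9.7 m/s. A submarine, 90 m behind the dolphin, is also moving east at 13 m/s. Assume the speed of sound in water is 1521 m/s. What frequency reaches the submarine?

43.9 kHz

The submarine is behind, so the dolphin is moving away from it while the submarine is moving toward the dolphin.
General Doppler shift: f' = f · (v + v_o)/(v + v_s).
f' = 43.8 × (1521 + 13)/(1521 + 9.7) = 43.8 × 1534/1530.7 ≈ 43.9 kHz.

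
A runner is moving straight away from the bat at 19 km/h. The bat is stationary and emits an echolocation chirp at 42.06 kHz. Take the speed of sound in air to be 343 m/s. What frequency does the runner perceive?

41.4 kHz

19 km/h = 5.278 m/s.
Only the observer moves, away from the source, so f' = f · (v − v_o)/v.
f' = 42.06 × (343 − 5.278)/343 = 42.06 × 337.72/343 ≈ 41.4 kHz.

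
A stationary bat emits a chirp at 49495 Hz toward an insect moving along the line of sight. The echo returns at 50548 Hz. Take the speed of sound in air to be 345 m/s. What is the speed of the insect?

3.6 m/s

Double Doppler shift off a moving reflector: f₂ = f₀ · (v + u)/(v − u) (u > 0 toward emitter).
Rearranging, u = v · (f₂ − f₀)/(f₂ + f₀) = 345 × 1053/100043 ≈ 3.6 m/s.
So the insect is moving at 3.6 m/s toward the emitter.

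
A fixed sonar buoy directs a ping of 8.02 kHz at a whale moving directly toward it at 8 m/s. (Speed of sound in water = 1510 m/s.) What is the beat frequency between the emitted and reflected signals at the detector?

The whale first receives the wave as a moving observer: f₁ = f₀ · (v + u)/v = 8.02 × (1510 + 8)/1510 ≈ 8.0625 kHz.
On reflection it acts as a source moving toward the stationary detector: f₂ = f₁ · v/(v − u) = 8.0625 × 1510/1502 ≈ 8.1054 kHz.
Beat frequency (with f₀ = 8020 Hz): |f₂ − f₀| = 2u·f₀/(v − u) = 2 × 8 × 8020/1502 ≈ 85 Hz.

85 Hz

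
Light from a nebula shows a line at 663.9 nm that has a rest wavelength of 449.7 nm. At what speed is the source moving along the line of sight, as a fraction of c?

0.371c

λ'/λ₀ = 1.4763 > 1 (redshift), so the source is receding.
λ'/λ₀ = √((1 + β)/(1 − β)) for a receding source ⇒ β = (r² − 1)/(r² + 1) with r = λ'/λ₀.
β = (2.1795 − 1)/(2.1795 + 1) ≈ 0.371.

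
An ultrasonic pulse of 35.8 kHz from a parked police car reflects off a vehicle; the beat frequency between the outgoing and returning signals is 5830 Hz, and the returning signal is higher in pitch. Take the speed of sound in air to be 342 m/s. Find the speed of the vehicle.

Double Doppler shift off a moving reflector: f₂ = f₀ · (v + u)/(v − u) (u > 0 toward emitter).
Returning signal is higher, so f₂ = f₀ + Δf = 35800 + 5830 = 41630 Hz.
Rearranging, u = v · (f₂ − f₀)/(f₂ + f₀) = 342 × 5830/77430 ≈ 26 m/s.
So the vehicle is moving at 26 m/s toward the emitter.

26 m/s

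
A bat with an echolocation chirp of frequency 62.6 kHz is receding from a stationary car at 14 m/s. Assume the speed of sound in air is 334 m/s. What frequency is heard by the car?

60.1 kHz

Only the source moves, away from the listener, so f' = f · v/(v + v_s).
f' = 62.6 × 334/(334 + 14) = 62.6 × 334/348 ≈ 60.1 kHz.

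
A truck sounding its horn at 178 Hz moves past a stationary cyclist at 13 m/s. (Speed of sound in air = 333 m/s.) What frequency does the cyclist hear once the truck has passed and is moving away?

Receding: f₂ = f · v/(v + v_s) = 178 × 333/346 ≈ 171 Hz.

171 Hz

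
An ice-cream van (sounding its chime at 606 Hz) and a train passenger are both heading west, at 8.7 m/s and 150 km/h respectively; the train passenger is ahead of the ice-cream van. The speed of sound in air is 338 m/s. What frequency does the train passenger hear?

545 Hz

150 km/h = 41.67 m/s.
The train passenger is ahead, so the ice-cream van is moving toward it while the train passenger is moving away from the ice-cream van.
General Doppler shift: f' = f · (v − v_o)/(v − v_s).
f' = 606 × (338 − 41.67)/(338 − 8.7) = 606 × 296.33/329.3 ≈ 545 Hz.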